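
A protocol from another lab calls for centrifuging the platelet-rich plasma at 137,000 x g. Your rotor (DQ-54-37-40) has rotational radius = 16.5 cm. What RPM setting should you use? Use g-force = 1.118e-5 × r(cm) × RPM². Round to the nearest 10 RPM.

137,000 = 1.118 × 10⁻⁵ × 16.5 × N²
N² = 137,000 / (18.447 × 10⁻⁵) = 742,668,185
N ≈ √742,668,185 ≈ 27,251.9

27250 RPM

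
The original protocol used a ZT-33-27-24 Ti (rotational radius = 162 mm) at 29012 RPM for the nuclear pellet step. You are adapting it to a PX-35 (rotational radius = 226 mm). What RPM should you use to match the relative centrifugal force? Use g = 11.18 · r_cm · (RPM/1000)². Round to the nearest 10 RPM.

≈ 24560 RPM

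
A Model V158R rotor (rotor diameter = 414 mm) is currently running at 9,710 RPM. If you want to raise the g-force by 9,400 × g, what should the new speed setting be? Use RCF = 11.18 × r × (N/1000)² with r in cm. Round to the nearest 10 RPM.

r = 414 mm / 2 = 207 mm = 20.7 cm
Current RCF = 11.18 × 20.7 × (9.71)² = 11.18 × 20.7 × 94.2841 ≈ 21,819.8 × g
Target RCF = 21,819.8 + 9,400 = 31,219.8 × g
(N/1000)² = 31,219.8 / 231.426 = 134.9019
N = 1000 × √134.9019 ≈ 11,614.7

N₂ ≈ 11610 RPM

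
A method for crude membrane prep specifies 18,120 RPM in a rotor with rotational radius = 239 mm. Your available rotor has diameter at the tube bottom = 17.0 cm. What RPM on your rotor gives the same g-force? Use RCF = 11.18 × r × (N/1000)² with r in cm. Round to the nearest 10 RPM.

Original rotor: r = 239 mm = 23.9 cm
RCF = 11.18 × r × (N/1000)²
RCF_original = 11.18 × 23.9 × (18.12)² = 11.18 × 23.9 × 328.3344 ≈ 87,731.6 × g
Your rotor: r = 17.0 / 2 = 8.5 cm
87,731.6 = 11.18 × 8.5 × (N/1000)²
(N/1000)² = 87,731.6 / 95.03 = 923.199
N = 1000 × √923.199 ≈ 30,384.2

≈ 30380 RPM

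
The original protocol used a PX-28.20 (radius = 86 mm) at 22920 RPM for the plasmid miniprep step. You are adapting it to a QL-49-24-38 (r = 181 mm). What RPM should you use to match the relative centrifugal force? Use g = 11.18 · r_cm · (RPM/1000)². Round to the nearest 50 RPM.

≈ 15800 RPM

Original rotor: r = 86 mm = 8.6 cm
RCF_original = 11.18 × 8.6 × (22.92)² = 11.18 × 8.6 × 525.3264 ≈ 50,509.1 × g
Your rotor: r = 181 mm = 18.1 cm
50,509.1 = 11.18 × 18.1 × (N/1000)²
(N/1000)² = 50,509.1 / 202.358 = 249.6027
N = 1000 × √249.6027 ≈ 15,798.8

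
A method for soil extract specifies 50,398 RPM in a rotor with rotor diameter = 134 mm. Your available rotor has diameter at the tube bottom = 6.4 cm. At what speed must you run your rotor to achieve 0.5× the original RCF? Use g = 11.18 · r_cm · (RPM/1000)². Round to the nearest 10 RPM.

Original rotor: r = 134 mm / 2 = 67 mm = 6.7 cm
RCF = 11.18 × r × (N/1000)²
RCF_original = 11.18 × 6.7 × (50.398)² = 11.18 × 6.7 × 2,539.958404 ≈ 190,258.1 × g
Target RCF = 0.5 × 190,258.1 ≈ 95,129.1 × g
Your rotor: r = 6.4 / 2 = 3.2 cm
95,129.1 = 11.18 × 3.2 × (N/1000)²
(N/1000)² = 95,129.1 / 35.776 = 2659.02
N = 1000 × √2659.02 ≈ 51,565.7

51570 RPM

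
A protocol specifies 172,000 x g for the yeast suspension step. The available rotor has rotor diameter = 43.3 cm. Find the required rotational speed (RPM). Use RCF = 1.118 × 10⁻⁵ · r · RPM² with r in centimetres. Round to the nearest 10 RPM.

N ≈ 26660 RPM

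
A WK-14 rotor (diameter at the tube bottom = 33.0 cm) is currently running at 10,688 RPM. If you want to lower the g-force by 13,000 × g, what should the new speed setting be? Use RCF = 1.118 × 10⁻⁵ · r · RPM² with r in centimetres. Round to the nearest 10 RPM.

≈ 6620 RPM

r = 33.0 / 2 = 16.5 cm
Current RCF = 1.118 × 10⁻⁵ × 16.5 × (10688)² = 1.118 × 10⁻⁵ × 16.5 × 114,233,344 ≈ 21,072.6 × g
Target RCF = 21,072.6 − 13,000 = 8,072.6 × g
N² = 8,072.6 / (18.447 × 10⁻⁵) = 43,761,045
N ≈ √43,761,045 ≈ 6,615.2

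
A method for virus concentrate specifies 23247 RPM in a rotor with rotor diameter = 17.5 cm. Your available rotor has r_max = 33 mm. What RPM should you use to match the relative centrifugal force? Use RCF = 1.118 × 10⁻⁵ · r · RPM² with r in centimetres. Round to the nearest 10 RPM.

Original rotor: r = 17.5 / 2 = 8.75 cm
RCF_original = 1.118 × 10⁻⁵ × 8.75 × (23247)² = 1.118 × 10⁻⁵ × 8.75 × 540,423,009 ≈ 52,866.9 × g
Your rotor: r = 33 mm = 3.3 cm
52,866.9 = 1.118 × 10⁻⁵ × 3.3 × N²
N² = 52,866.9 / (3.6894 × 10⁻⁵) = 1,432,940,315
N ≈ √1,432,940,315 ≈ 37,854.2

≈ 37850 RPM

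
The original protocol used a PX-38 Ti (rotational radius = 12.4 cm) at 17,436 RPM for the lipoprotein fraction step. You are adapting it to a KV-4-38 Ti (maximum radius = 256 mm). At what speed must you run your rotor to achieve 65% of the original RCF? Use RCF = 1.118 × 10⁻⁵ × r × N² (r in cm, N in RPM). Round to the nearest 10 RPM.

RCF = 1.118 × 10⁻⁵ × r × N²
RCF_original = 1.118 × 10⁻⁵ × 12.4 × (17436)² = 1.118 × 10⁻⁵ × 12.4 × 304,014,096 ≈ 42,146.1 × g
Target RCF = 0.65 × 42,146.1 ≈ 27,395 × g
Your rotor: r = 256 mm = 25.6 cm
27,395 = 1.118 × 10⁻⁵ × 25.6 × N²
N² = 27,395 / (28.6208 × 10⁻⁵) = 95,717,101
N ≈ √95,717,101 ≈ 9,783.5

9780 RPM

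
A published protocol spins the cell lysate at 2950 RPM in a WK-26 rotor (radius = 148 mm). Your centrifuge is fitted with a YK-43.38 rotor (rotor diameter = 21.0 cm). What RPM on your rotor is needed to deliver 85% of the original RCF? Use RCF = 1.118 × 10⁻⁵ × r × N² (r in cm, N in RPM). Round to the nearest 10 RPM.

Original rotor: r = 148 mm = 14.8 cm
RCF_original = 1.118 × 10⁻⁵ × 14.8 × (2950)² = 1.118 × 10⁻⁵ × 14.8 × 8,702,500 ≈ 1,440 × g
Target RCF = 0.85 × 1,440 ≈ 1,224 × g
Your rotor: r = 21.0 / 2 = 10.5 cm
1,224 = 1.118 × 10⁻⁵ × 10.5 × N²
N² = 1,224 / (11.739 × 10⁻⁵) = 10,426,783
N ≈ √10,426,783 ≈ 3,229.1

≈ 3230 RPM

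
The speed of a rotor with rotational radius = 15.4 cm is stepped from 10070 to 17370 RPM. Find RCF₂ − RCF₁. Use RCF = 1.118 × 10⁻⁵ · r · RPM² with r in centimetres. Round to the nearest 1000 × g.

RCF₁ = 1.118 × 10⁻⁵ × 15.4 × (10070)² = 1.118 × 10⁻⁵ × 15.4 × 101,404,900 ≈ 17,459.1 × g
RCF₂ = 1.118 × 10⁻⁵ × 15.4 × (17370)² = 1.118 × 10⁻⁵ × 15.4 × 301,716,900 ≈ 51,947.2 × g
Increase = 51,947.2 − 17,459.1 = 34,488.1

≈ 34000 g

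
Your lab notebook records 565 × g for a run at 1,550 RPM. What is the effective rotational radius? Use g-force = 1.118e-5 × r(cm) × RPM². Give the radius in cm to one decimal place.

565 = 1.118 × 10⁻⁵ × r × (1550)²
r = 565 / (1.118 × 10⁻⁵ × 2,402,500) = 565 / 26.85995 ≈ 21.035 cm

21.0 cm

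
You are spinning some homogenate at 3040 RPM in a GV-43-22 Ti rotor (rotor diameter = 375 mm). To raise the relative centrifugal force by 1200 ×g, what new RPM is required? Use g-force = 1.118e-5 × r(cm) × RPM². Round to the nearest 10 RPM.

N₂ ≈ 3870 RPM

r = 375 mm / 2 = 187.5 mm = 18.75 cm
Current RCF = 1.118 × 10⁻⁵ × 18.75 × (3040)² = 1.118 × 10⁻⁵ × 18.75 × 9,241,600 ≈ 1,937.3 × g
Target RCF = 1,937.3 + 1,200 = 3,137.3 × g
N² = 3,137.3 / (20.9625 × 10⁻⁵) = 14,966,249
N ≈ √14,966,249 ≈ 3,868.6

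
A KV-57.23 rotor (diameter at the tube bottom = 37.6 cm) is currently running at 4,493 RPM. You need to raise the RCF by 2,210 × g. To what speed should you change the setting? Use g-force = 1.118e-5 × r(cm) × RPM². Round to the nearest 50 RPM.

r = 37.6 / 2 = 18.8 cm
Current RCF = 1.118 × 10⁻⁵ × 18.8 × (4493)² = 1.118 × 10⁻⁵ × 18.8 × 20,187,049 ≈ 4,243 × g
Target RCF = 4,243 + 2,210 = 6,453 × g
N² = 6,453 / (21.0184 × 10⁻⁵) = 30,701,671
N ≈ √30,701,671 ≈ 5,540.9

≈ 5550 RPM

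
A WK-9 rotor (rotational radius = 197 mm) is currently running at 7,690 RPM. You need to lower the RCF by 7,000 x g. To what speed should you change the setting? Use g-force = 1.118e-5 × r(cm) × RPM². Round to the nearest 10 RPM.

5230 RPM

r = 197 mm = 19.7 cm
Current RCF = 1.118 × 10⁻⁵ × 19.7 × (7690)² = 1.118 × 10⁻⁵ × 19.7 × 59,136,100 ≈ 13,024.5 × g
Target RCF = 13,024.5 − 7,000 = 6,024.5 × g
N² = 6,024.5 / (22.0246 × 10⁻⁵) = 27,353,505
N ≈ √27,353,505 ≈ 5,230.1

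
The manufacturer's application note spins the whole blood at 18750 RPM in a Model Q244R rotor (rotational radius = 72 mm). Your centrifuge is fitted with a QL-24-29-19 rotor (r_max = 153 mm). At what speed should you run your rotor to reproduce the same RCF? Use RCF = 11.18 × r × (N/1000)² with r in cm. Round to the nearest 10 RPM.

≈ 12860 RPM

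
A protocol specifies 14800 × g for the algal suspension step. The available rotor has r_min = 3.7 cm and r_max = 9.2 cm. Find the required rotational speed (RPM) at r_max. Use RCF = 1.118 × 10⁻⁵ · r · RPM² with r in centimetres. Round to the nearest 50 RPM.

≈ 12000 RPM

Use r_max = 9.2 cm.
14,800 = 1.118 × 10⁻⁵ × 9.2 × N²
N² = 14,800 / (10.2856 × 10⁻⁵) = 143,890,488
N ≈ √143,890,488 ≈ 11,995.4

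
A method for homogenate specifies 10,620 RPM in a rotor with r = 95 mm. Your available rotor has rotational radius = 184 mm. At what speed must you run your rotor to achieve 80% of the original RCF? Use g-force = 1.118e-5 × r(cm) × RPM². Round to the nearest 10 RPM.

≈ 6830 RPM

Original rotor: r = 95 mm = 9.5 cm
RCF_original = 1.118 × 10⁻⁵ × 9.5 × (10620)² = 1.118 × 10⁻⁵ × 9.5 × 112,784,400 ≈ 11,978.8 × g
Target RCF = 0.8 × 11,978.8 ≈ 9,583 × g
Your rotor: r = 184 mm = 18.4 cm
9,583 = 1.118 × 10⁻⁵ × 18.4 × N²
N² = 9,583 / (20.5712 × 10⁻⁵) = 46,584,545
N ≈ √46,584,545 ≈ 6,825.3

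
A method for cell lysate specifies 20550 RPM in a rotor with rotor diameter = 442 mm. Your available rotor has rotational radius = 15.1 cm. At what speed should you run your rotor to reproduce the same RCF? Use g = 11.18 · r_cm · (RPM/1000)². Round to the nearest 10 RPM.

Original rotor: r = 442 mm / 2 = 221 mm = 22.1 cm
RCF = 11.18 × r × (N/1000)²
RCF_original = 11.18 × 22.1 × (20.55)² = 11.18 × 22.1 × 422.3025 ≈ 104,341.7 × g
104,341.7 = 11.18 × 15.1 × (N/1000)²
(N/1000)² = 104,341.7 / 168.818 = 618.0721
N = 1000 × √618.0721 ≈ 24,861.1

24860 RPM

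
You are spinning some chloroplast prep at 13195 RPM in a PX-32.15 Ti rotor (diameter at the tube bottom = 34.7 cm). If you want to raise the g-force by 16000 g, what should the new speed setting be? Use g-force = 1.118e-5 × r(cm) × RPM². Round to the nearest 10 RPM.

N₂ ≈ 16020 RPM

r = 34.7 / 2 = 17.35 cm
Current RCF = 1.118 × 10⁻⁵ × 17.35 × (13195)² = 1.118 × 10⁻⁵ × 17.35 × 174,108,025 ≈ 33,772.3 × g
Target RCF = 33,772.3 + 16,000 = 49,772.3 × g
N² = 49,772.3 / (19.3973 × 10⁻⁵) = 256,593,959
N ≈ √256,593,959 ≈ 16,018.6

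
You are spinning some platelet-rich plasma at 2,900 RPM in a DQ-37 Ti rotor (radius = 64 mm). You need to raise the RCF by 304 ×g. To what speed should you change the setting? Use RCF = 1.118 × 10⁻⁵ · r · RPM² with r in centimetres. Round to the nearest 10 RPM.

r = 64 mm = 6.4 cm
Current RCF = 1.118 × 10⁻⁵ × 6.4 × (2900)² = 1.118 × 10⁻⁵ × 6.4 × 8,410,000 ≈ 601.8 × g
Target RCF = 601.8 + 304 = 905.8 × g
N² = 905.8 / (7.1552 × 10⁻⁵) = 12,659,325
N ≈ √12,659,325 ≈ 3,558.0

≈ 3560 RPM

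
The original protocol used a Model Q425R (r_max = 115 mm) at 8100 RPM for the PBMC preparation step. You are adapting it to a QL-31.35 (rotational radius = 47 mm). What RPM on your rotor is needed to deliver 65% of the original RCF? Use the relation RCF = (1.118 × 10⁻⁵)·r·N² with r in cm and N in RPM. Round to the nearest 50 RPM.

Original rotor: r = 115 mm = 11.5 cm
RCF_original = 1.118 × 10⁻⁵ × 11.5 × (8100)² = 1.118 × 10⁻⁵ × 11.5 × 65,610,000 ≈ 8,435.5 × g
Target RCF = 0.65 × 8,435.5 ≈ 5,483.1 × g
Your rotor: r = 47 mm = 4.7 cm
5,483.1 = 1.118 × 10⁻⁵ × 4.7 × N²
N² = 5,483.1 / (5.2546 × 10⁻⁵) = 104,348,571
N ≈ √104,348,571 ≈ 10,215.1

10200 RPM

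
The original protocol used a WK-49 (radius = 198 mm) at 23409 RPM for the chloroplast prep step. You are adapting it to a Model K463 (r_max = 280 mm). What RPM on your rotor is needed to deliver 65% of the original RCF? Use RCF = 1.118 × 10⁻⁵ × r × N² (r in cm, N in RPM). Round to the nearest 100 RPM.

Original rotor: r = 198 mm = 19.8 cm
RCF_original = 1.118 × 10⁻⁵ × 19.8 × (23409)² = 1.118 × 10⁻⁵ × 19.8 × 547,981,281 ≈ 121,303.3 × g
Target RCF = 0.65 × 121,303.3 ≈ 78,847.1 × g
Your rotor: r = 280 mm = 28.0 cm
78,847.1 = 1.118 × 10⁻⁵ × 28 × N²
N² = 78,847.1 / (31.304 × 10⁻⁵) = 251,875,479
N ≈ √251,875,479 ≈ 15,870.6

≈ 15900 RPM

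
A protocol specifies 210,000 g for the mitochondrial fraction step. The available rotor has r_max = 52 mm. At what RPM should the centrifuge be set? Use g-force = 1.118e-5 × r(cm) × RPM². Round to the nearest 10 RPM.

r = 52 mm = 5.2 cm
210,000 = 1.118 × 10⁻⁵ × 5.2 × N²
N² = 210,000 / (5.8136 × 10⁻⁵) = 3,612,219,623
N ≈ √3,612,219,623 ≈ 60,101.7

≈ 60100 RPM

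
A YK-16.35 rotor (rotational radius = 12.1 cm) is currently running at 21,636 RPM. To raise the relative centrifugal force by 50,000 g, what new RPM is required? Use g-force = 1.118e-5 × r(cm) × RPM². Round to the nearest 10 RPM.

28940 RPM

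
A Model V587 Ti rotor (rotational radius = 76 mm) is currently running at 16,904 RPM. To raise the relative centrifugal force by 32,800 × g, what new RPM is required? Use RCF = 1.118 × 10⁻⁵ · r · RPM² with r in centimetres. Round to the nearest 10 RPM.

r = 76 mm = 7.6 cm
Current RCF = 1.118 × 10⁻⁵ × 7.6 × (16904)² = 1.118 × 10⁻⁵ × 7.6 × 285,745,216 ≈ 24,279.2 × g
Target RCF = 24,279.2 + 32,800 = 57,079.2 × g
N² = 57,079.2 / (8.4968 × 10⁻⁵) = 671,772,903
N ≈ √671,772,903 ≈ 25,918.6

25920 RPM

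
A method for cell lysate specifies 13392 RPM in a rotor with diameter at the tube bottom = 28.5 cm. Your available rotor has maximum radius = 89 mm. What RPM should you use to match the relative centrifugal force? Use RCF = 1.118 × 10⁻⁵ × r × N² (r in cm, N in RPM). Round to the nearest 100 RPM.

Original rotor: r = 28.5 / 2 = 14.25 cm
RCF = 1.118 × 10⁻⁵ × r × N²
RCF_original = 1.118 × 10⁻⁵ × 14.25 × (13392)² = 1.118 × 10⁻⁵ × 14.25 × 179,345,664 ≈ 28,572.5 × g
Your rotor: r = 89 mm = 8.9 cm
28,572.5 = 1.118 × 10⁻⁵ × 8.9 × N²
N² = 28,572.5 / (9.9502 × 10⁻⁵) = 287,155,032
N ≈ √287,155,032 ≈ 16,945.6

16900 RPM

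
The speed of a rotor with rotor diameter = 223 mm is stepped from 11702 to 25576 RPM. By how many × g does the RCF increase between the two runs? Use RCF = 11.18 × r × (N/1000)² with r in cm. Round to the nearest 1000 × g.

≈ 64000 × g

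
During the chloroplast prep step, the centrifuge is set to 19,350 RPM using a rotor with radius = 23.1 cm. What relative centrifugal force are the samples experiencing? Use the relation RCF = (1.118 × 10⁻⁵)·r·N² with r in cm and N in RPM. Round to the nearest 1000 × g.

≈ 97000 g

RCF = 1.118 × 10⁻⁵ × 23.1 × (19350)² = 1.118 × 10⁻⁵ × 23.1 × 374,422,500 ≈ 96,697.6 × g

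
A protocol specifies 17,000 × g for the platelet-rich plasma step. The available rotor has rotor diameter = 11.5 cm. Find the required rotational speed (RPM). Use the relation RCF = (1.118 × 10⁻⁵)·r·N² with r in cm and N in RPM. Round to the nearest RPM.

16262 RPM

r = 11.5 / 2 = 5.75 cm
17,000 = 1.118 × 10⁻⁵ × 5.75 × N²
N² = 17,000 / (6.4285 × 10⁻⁵) = 264,447,383
N ≈ √264,447,383 ≈ 16,261.8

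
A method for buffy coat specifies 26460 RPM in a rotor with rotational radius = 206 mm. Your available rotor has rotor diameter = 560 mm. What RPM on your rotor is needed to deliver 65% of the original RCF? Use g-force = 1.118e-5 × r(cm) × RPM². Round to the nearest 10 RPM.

18300 RPM

Original rotor: r = 206 mm = 20.6 cm
RCF_original = 1.118 × 10⁻⁵ × 20.6 × (26460)² = 1.118 × 10⁻⁵ × 20.6 × 700,131,600 ≈ 161,245.9 × g
Target RCF = 0.65 × 161,245.9 ≈ 104,809.8 × g
Your rotor: r = 560 mm / 2 = 280 mm = 28 cm
104,809.8 = 1.118 × 10⁻⁵ × 28 × N²
N² = 104,809.8 / (31.304 × 10⁻⁵) = 334,812,803
N ≈ √334,812,803 ≈ 18,297.9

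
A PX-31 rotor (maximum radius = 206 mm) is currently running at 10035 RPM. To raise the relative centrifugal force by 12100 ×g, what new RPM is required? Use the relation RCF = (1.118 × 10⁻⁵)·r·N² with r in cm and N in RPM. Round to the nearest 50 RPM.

≈ 12400 RPM

r = 206 mm = 20.6 cm
Current RCF = 1.118 × 10⁻⁵ × 20.6 × (10035)² = 1.118 × 10⁻⁵ × 20.6 × 100,701,225 ≈ 23,192.3 × g
Target RCF = 23,192.3 + 12,100 = 35,292.3 × g
N² = 35,292.3 / (23.0308 × 10⁻⁵) = 153,239,575
N ≈ √153,239,575 ≈ 12,379.0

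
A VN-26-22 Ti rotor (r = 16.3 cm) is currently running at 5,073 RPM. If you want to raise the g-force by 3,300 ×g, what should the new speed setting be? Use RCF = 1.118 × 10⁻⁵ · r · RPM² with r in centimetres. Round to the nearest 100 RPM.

≈ 6600 RPM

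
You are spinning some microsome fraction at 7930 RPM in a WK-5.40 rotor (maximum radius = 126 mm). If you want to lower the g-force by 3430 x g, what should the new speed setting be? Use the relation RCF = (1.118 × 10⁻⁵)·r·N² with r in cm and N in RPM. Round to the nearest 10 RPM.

≈ 6210 RPM

r = 126 mm = 12.6 cm
Current RCF = 1.118 × 10⁻⁵ × 12.6 × (7930)² = 1.118 × 10⁻⁵ × 12.6 × 62,884,900 ≈ 8,858.5 × g
Target RCF = 8,858.5 − 3,430 = 5,428.5 × g
N² = 5,428.5 / (14.0868 × 10⁻⁵) = 38,536,076
N ≈ √38,536,076 ≈ 6,207.7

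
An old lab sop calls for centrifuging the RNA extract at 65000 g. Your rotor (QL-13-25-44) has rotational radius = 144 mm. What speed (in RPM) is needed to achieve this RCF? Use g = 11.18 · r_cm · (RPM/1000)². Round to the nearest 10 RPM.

≈ 20090 RPM

r = 144 mm = 14.4 cm
RCF = 11.18 × r × (N/1000)²
65,000 = 11.18 × 14.4 × (N/1000)²
(N/1000)² = 65,000 / 160.992 = 403.7468
N = 1000 × √403.7468 ≈ 20,093.5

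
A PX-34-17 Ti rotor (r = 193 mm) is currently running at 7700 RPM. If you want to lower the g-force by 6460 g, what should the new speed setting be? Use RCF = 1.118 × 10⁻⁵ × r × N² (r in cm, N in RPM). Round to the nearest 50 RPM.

r = 193 mm = 19.3 cm
Current RCF = 1.118 × 10⁻⁵ × 19.3 × (7700)² = 1.118 × 10⁻⁵ × 19.3 × 59,290,000 ≈ 12,793.2 × g
Target RCF = 12,793.2 − 6,460 = 6,333.2 × g
N² = 6,333.2 / (21.5774 × 10⁻⁵) = 29,351,080
N ≈ √29,351,080 ≈ 5,417.7

N₂ ≈ 5400 RPM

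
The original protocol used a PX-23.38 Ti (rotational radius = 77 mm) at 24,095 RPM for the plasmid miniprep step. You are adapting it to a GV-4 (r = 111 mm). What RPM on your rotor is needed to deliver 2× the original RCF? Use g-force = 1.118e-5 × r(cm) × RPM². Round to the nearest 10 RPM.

≈ 28380 RPM

Original rotor: r = 77 mm = 7.7 cm
RCF = 1.118 × 10⁻⁵ × r × N²
RCF_original = 1.118 × 10⁻⁵ × 7.7 × (24095)² = 1.118 × 10⁻⁵ × 7.7 × 580,569,025 ≈ 49,978.9 × g
Target RCF = 2 × 49,978.9 ≈ 99,957.8 × g
Your rotor: r = 111 mm = 11.1 cm
99,957.8 = 1.118 × 10⁻⁵ × 11.1 × N²
N² = 99,957.8 / (12.4098 × 10⁻⁵) = 805,474,705
N ≈ √805,474,705 ≈ 28,380.9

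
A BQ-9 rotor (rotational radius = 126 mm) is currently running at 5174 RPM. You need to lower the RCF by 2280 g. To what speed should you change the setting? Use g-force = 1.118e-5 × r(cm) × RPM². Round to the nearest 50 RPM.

r = 126 mm = 12.6 cm
Current RCF = 1.118 × 10⁻⁵ × 12.6 × (5174)² = 1.118 × 10⁻⁵ × 12.6 × 26,770,276 ≈ 3,771.1 × g
Target RCF = 3,771.1 − 2,280 = 1,491.1 × g
N² = 1,491.1 / (14.0868 × 10⁻⁵) = 10,585,087
N ≈ √10,585,087 ≈ 3,253.5

N₂ ≈ 3250 RPM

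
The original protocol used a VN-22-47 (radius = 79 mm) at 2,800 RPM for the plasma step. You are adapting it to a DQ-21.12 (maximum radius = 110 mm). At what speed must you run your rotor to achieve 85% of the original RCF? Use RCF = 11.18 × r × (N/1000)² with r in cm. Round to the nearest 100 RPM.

≈ 2200 RPM

Original rotor: r = 79 mm = 7.9 cm
RCF_original = 11.18 × 7.9 × (2.8)² = 11.18 × 7.9 × 7.84 ≈ 692.4 × g
Target RCF = 0.85 × 692.4 ≈ 588.5 × g
Your rotor: r = 110 mm = 11.0 cm
588.5 = 11.18 × 11 × (N/1000)²
(N/1000)² = 588.5 / 122.98 = 4.785331
N = 1000 × √4.785331 ≈ 2,187.5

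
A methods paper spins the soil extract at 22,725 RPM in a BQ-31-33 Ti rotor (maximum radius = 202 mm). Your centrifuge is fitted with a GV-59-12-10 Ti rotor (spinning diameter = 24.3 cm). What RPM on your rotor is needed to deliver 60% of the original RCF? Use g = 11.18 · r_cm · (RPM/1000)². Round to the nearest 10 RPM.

22700 RPM

Original rotor: r = 202 mm = 20.2 cm
RCF = 11.18 × r × (N/1000)²
RCF_original = 11.18 × 20.2 × (22.725)² = 11.18 × 20.2 × 516.425625 ≈ 116,627.5 × g
Target RCF = 0.6 × 116,627.5 ≈ 69,976.5 × g
Your rotor: r = 24.3 / 2 = 12.15 cm
69,976.5 = 11.18 × 12.15 × (N/1000)²
(N/1000)² = 69,976.5 / 135.837 = 515.1505
N = 1000 × √515.1505 ≈ 22,696.9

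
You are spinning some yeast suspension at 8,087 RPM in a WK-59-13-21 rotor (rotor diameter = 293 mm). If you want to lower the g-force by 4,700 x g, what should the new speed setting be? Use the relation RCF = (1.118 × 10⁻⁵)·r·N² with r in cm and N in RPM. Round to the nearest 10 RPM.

6060 RPM

r = 293 mm / 2 = 146.5 mm = 14.65 cm
Current RCF = 1.118 × 10⁻⁵ × 14.65 × (8087)² = 1.118 × 10⁻⁵ × 14.65 × 65,399,569 ≈ 10,711.6 × g
Target RCF = 10,711.6 − 4,700 = 6,011.6 × g
N² = 6,011.6 / (16.3787 × 10⁻⁵) = 36,703,768
N ≈ √36,703,768 ≈ 6,058.4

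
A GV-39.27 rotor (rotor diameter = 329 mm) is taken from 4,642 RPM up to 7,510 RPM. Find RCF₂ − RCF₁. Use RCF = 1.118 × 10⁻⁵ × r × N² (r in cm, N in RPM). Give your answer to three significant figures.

r = 329 mm / 2 = 164.5 mm = 16.45 cm
RCF₁ = 1.118 × 10⁻⁵ × 16.45 × (4642)² = 1.118 × 10⁻⁵ × 16.45 × 21,548,164 ≈ 3,962.9 × g
RCF₂ = 1.118 × 10⁻⁵ × 16.45 × (7510)² = 1.118 × 10⁻⁵ × 16.45 × 56,400,100 ≈ 10,372.6 × g
Increase = 10,372.6 − 3,962.9 = 6,409.7

6410 × g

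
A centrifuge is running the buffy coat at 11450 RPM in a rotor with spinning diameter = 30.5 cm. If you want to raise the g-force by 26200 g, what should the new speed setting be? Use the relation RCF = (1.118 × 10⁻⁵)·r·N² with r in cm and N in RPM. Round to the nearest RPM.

N₂ ≈ 16875 RPM

r = 30.5 / 2 = 15.25 cm
Current RCF = 1.118 × 10⁻⁵ × 15.25 × (11450)² = 1.118 × 10⁻⁵ × 15.25 × 131,102,500 ≈ 22,352.3 × g
Target RCF = 22,352.3 + 26,200 = 48,552.3 × g
N² = 48,552.3 / (17.0495 × 10⁻⁵) = 284,772,574
N ≈ √284,772,574 ≈ 16,875.2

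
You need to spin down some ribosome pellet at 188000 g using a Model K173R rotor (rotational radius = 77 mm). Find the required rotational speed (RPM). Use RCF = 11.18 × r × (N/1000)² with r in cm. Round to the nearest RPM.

46732 RPM

r = 77 mm = 7.7 cm
RCF = 11.18 × r × (N/1000)²
188,000 = 11.18 × 7.7 × (N/1000)²
(N/1000)² = 188,000 / 86.086 = 2183.863
N = 1000 × √2183.863 ≈ 46,731.8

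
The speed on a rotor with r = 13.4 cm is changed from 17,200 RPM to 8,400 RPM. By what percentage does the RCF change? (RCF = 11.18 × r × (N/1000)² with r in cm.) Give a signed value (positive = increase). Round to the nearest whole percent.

-76%

RCF ∝ N², so the ratio is (8400/17200)² = (0.488372)² = 0.2385.
Change = 0.2385 − 1 = -0.7615 → -76.1%.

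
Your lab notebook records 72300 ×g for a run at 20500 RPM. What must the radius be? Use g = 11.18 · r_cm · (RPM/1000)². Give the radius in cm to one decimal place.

72300 = 11.18 × r × (20.5)²
r = 72300 / (11.18 × 420.25) = 72300 / 4698.395 ≈ 15.388 cm

15.4 cm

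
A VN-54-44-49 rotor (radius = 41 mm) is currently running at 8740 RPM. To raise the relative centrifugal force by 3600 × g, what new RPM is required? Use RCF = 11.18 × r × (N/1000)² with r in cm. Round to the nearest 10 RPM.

r = 41 mm = 4.1 cm
Current RCF = 11.18 × 4.1 × (8.74)² = 11.18 × 4.1 × 76.3876 ≈ 3,501.5 × g
Target RCF = 3,501.5 + 3,600 = 7,101.5 × g
(N/1000)² = 7,101.5 / 45.838 = 154.926
N = 1000 × √154.926 ≈ 12,446.9

≈ 12450 RPM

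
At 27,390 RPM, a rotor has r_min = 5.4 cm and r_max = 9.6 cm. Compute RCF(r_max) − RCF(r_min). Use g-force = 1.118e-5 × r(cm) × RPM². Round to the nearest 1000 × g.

RCF_max = 1.118 × 10⁻⁵ × 9.6 × (27390)² = 1.118 × 10⁻⁵ × 9.6 × 750,212,100 ≈ 80,518.8 × g
RCF_min = 1.118 × 10⁻⁵ × 5.4 × (27390)² = 1.118 × 10⁻⁵ × 5.4 × 750,212,100 ≈ 45,291.8 × g
ΔRCF = 80,518.8 − 45,291.8 = 35,227

≈ 35000 ×g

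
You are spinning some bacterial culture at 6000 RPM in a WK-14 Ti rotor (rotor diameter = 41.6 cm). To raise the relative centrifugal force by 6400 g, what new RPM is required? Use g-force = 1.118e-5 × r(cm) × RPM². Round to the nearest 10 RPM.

N₂ ≈ 7970 RPM

r = 41.6 / 2 = 20.8 cm
Current RCF = 1.118 × 10⁻⁵ × 20.8 × (6000)² = 1.118 × 10⁻⁵ × 20.8 × 36,000,000 ≈ 8,371.6 × g
Target RCF = 8,371.6 + 6,400 = 14,771.6 × g
N² = 14,771.6 / (23.2544 × 10⁻⁵) = 63,521,742
N ≈ √63,521,742 ≈ 7,970.1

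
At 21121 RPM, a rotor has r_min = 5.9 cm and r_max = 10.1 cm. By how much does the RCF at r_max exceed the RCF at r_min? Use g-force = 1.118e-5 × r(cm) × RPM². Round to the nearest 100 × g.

ΔRCF = 1.118 × 10⁻⁵ × (r_max − r_min) × N² = 1.118 × 10⁻⁵ × 4.2 × 446,096,641 ≈ 20,946.9

20900 x g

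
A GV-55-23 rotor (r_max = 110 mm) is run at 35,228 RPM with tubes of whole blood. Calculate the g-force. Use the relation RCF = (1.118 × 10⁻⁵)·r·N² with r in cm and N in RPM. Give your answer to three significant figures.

r = 110 mm = 11.0 cm
RCF = 1.118 × 10⁻⁵ × r × N²
RCF = 1.118 × 10⁻⁵ × 11 × (35228)² = 1.118 × 10⁻⁵ × 11 × 1,241,011,984 ≈ 152,619.7 × g

153000 ×g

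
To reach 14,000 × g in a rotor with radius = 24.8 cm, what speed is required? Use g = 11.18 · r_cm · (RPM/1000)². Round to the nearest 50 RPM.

RCF = 11.18 × r × (N/1000)²
14,000 = 11.18 × 24.8 × (N/1000)²
(N/1000)² = 14,000 / 277.264 = 50.49339
N = 1000 × √50.49339 ≈ 7,105.9

N ≈ 7100 RPM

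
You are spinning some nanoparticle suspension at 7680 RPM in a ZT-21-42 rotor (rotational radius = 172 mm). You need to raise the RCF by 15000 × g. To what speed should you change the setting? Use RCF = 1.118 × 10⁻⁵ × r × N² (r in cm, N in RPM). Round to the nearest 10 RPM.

≈ 11700 RPM

r = 172 mm = 17.2 cm
Current RCF = 1.118 × 10⁻⁵ × 17.2 × (7680)² = 1.118 × 10⁻⁵ × 17.2 × 58,982,400 ≈ 11,342.1 × g
Target RCF = 11,342.1 + 15,000 = 26,342.1 × g
N² = 26,342.1 / (19.2296 × 10⁻⁵) = 136,987,249
N ≈ √136,987,249 ≈ 11,704.2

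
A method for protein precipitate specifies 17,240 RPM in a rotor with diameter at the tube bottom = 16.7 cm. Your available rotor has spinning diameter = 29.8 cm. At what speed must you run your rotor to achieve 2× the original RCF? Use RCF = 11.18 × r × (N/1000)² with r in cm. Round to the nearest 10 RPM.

≈ 18250 RPM

Original rotor: r = 16.7 / 2 = 8.35 cm
RCF = 11.18 × r × (N/1000)²
RCF_original = 11.18 × 8.35 × (17.24)² = 11.18 × 8.35 × 297.2176 ≈ 27,746.2 × g
Target RCF = 2 × 27,746.2 ≈ 55,492.4 × g
Your rotor: r = 29.8 / 2 = 14.9 cm
55,492.4 = 11.18 × 14.9 × (N/1000)²
(N/1000)² = 55,492.4 / 166.582 = 333.1236
N = 1000 × √333.1236 ≈ 18,251.7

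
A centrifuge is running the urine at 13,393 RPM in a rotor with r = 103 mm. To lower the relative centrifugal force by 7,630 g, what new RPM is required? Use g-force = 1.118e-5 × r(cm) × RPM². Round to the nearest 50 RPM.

r = 103 mm = 10.3 cm
Current RCF = 1.118 × 10⁻⁵ × 10.3 × (13393)² = 1.118 × 10⁻⁵ × 10.3 × 179,372,449 ≈ 20,655.5 × g
Target RCF = 20,655.5 − 7,630 = 13,025.5 × g
N² = 13,025.5 / (11.5154 × 10⁻⁵) = 113,113,743
N ≈ √113,113,743 ≈ 10,635.5

≈ 10650 RPM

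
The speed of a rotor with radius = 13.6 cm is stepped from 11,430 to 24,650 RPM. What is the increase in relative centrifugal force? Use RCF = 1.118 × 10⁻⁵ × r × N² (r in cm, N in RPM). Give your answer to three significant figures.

RCF₁ = 1.118 × 10⁻⁵ × 13.6 × (11430)² = 1.118 × 10⁻⁵ × 13.6 × 130,644,900 ≈ 19,864.3 × g
RCF₂ = 1.118 × 10⁻⁵ × 13.6 × (24650)² = 1.118 × 10⁻⁵ × 13.6 × 607,622,500 ≈ 92,387.8 × g
Increase = 92,387.8 − 19,864.3 = 72,523.5

72500 ×g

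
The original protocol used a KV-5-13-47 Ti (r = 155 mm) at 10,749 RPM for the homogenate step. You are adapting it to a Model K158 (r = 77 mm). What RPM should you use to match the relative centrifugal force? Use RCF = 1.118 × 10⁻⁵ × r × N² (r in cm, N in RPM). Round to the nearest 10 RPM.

≈ 15250 RPM

Original rotor: r = 155 mm = 15.5 cm
RCF_original = 1.118 × 10⁻⁵ × 15.5 × (10749)² = 1.118 × 10⁻⁵ × 15.5 × 115,541,001 ≈ 20,022.1 × g
Your rotor: r = 77 mm = 7.7 cm
20,022.1 = 1.118 × 10⁻⁵ × 7.7 × N²
N² = 20,022.1 / (8.6086 × 10⁻⁵) = 232,582,534
N ≈ √232,582,534 ≈ 15,250.7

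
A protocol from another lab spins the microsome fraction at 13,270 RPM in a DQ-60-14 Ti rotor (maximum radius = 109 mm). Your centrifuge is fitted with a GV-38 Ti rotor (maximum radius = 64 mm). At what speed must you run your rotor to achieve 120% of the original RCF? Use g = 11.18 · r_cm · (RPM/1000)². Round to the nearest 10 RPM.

18970 RPM

Original rotor: r = 109 mm = 10.9 cm
RCF_original = 11.18 × 10.9 × (13.27)² = 11.18 × 10.9 × 176.0929 ≈ 21,459 × g
Target RCF = 1.2 × 21,459 ≈ 25,750.8 × g
Your rotor: r = 64 mm = 6.4 cm
25,750.8 = 11.18 × 6.4 × (N/1000)²
(N/1000)² = 25,750.8 / 71.552 = 359.8893
N = 1000 × √359.8893 ≈ 18,970.7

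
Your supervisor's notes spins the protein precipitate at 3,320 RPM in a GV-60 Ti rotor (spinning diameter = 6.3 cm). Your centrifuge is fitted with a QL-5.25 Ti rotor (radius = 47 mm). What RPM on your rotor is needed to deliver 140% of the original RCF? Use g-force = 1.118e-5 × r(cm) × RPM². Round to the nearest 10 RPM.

Original rotor: r = 6.3 / 2 = 3.15 cm
RCF_original = 1.118 × 10⁻⁵ × 3.15 × (3320)² = 1.118 × 10⁻⁵ × 3.15 × 11,022,400 ≈ 388.2 × g
Target RCF = 1.4 × 388.2 ≈ 543.5 × g
Your rotor: r = 47 mm = 4.7 cm
543.5 = 1.118 × 10⁻⁵ × 4.7 × N²
N² = 543.5 / (5.2546 × 10⁻⁵) = 10,343,318
N ≈ √10,343,318 ≈ 3,216.1

3220 RPM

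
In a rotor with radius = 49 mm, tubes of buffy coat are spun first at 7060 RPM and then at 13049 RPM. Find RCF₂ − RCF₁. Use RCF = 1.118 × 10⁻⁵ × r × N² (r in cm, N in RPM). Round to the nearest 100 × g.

6600 x g

r = 49 mm = 4.9 cm
RCF₁ = 1.118 × 10⁻⁵ × 4.9 × (7060)² = 1.118 × 10⁻⁵ × 4.9 × 49,843,600 ≈ 2,730.5 × g
RCF₂ = 1.118 × 10⁻⁵ × 4.9 × (13049)² = 1.118 × 10⁻⁵ × 4.9 × 170,276,401 ≈ 9,328.1 × g
Increase = 9,328.1 − 2,730.5 = 6,597.6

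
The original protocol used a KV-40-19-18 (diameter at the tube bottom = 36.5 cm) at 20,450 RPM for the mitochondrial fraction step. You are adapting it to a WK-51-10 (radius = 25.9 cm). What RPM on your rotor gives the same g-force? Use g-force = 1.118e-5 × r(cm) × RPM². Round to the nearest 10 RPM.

Original rotor: r = 36.5 / 2 = 18.25 cm
RCF = 1.118 × 10⁻⁵ × r × N²
RCF_original = 1.118 × 10⁻⁵ × 18.25 × (20450)² = 1.118 × 10⁻⁵ × 18.25 × 418,202,500 ≈ 85,327.9 × g
85,327.9 = 1.118 × 10⁻⁵ × 25.9 × N²
N² = 85,327.9 / (28.9562 × 10⁻⁵) = 294,679,205
N ≈ √294,679,205 ≈ 17,166.2

≈ 17170 RPM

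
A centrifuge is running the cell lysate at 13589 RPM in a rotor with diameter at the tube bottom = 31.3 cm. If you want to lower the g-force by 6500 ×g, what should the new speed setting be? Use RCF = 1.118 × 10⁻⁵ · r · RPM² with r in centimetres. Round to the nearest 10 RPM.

≈ 12150 RPM

r = 31.3 / 2 = 15.65 cm
Current RCF = 1.118 × 10⁻⁵ × 15.65 × (13589)² = 1.118 × 10⁻⁵ × 15.65 × 184,660,921 ≈ 32,309.6 × g
Target RCF = 32,309.6 − 6,500 = 25,809.6 × g
N² = 25,809.6 / (17.4967 × 10⁻⁵) = 147,511,245
N ≈ √147,511,245 ≈ 12,145.4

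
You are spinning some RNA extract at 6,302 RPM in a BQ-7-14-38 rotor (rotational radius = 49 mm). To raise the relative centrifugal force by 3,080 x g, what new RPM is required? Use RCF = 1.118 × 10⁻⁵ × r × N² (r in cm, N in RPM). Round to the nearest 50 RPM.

r = 49 mm = 4.9 cm
Current RCF = 1.118 × 10⁻⁵ × 4.9 × (6302)² = 1.118 × 10⁻⁵ × 4.9 × 39,715,204 ≈ 2,175.7 × g
Target RCF = 2,175.7 + 3,080 = 5,255.7 × g
N² = 5,255.7 / (5.4782 × 10⁻⁵) = 95,938,447
N ≈ √95,938,447 ≈ 9,794.8

N₂ ≈ 9800 RPM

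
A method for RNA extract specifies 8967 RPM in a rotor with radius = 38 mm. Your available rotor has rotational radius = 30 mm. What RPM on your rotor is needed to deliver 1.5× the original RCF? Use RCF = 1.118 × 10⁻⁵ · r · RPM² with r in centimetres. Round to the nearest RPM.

12360 RPM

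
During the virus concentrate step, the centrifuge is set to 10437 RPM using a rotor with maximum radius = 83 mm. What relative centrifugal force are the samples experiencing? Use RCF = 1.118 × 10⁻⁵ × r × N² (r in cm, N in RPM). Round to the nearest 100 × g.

10100 g

r = 83 mm = 8.3 cm
RCF = 1.118 × 10⁻⁵ × r × N²
RCF = 1.118 × 10⁻⁵ × 8.3 × (10437)² = 1.118 × 10⁻⁵ × 8.3 × 108,930,969 ≈ 10,108.1 × g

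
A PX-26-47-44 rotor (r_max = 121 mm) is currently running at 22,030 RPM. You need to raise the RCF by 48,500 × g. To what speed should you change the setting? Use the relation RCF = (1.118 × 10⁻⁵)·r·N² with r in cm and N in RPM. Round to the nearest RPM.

29049 RPM

r = 121 mm = 12.1 cm
Current RCF = 1.118 × 10⁻⁵ × 12.1 × (22030)² = 1.118 × 10⁻⁵ × 12.1 × 485,320,900 ≈ 65,653.2 × g
Target RCF = 65,653.2 + 48,500 = 114,153.2 × g
N² = 114,153.2 / (13.5278 × 10⁻⁵) = 843,841,571
N ≈ √843,841,571 ≈ 29,049.0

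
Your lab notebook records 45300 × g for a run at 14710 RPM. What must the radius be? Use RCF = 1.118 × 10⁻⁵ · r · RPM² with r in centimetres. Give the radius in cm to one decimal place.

r ≈ 18.7 cm

RCF = 1.118 × 10⁻⁵ × r × N²
45300 = 1.118 × 10⁻⁵ × r × (14710)²
r = 45300 / (1.118 × 10⁻⁵ × 216,384,100) = 45300 / 2419.174 ≈ 18.725 cm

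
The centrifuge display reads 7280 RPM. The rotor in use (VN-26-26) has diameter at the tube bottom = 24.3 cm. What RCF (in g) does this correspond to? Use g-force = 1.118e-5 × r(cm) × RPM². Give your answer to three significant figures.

r = 24.3 / 2 = 12.15 cm
RCF = 1.118 × 10⁻⁵ × 12.15 × (7280)² = 1.118 × 10⁻⁵ × 12.15 × 52,998,400 ≈ 7,199.1 × g

≈ 7200 g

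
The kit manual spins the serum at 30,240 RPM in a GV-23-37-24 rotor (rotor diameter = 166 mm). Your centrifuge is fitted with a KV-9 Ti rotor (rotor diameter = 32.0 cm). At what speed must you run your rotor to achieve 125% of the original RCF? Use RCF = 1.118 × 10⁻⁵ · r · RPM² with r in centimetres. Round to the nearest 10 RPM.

Original rotor: r = 166 mm / 2 = 83 mm = 8.3 cm
RCF_original = 1.118 × 10⁻⁵ × 8.3 × (30240)² = 1.118 × 10⁻⁵ × 8.3 × 914,457,600 ≈ 84,856.2 × g
Target RCF = 1.25 × 84,856.2 ≈ 106,070.2 × g
Your rotor: r = 32.0 / 2 = 16 cm
106,070.2 = 1.118 × 10⁻⁵ × 16 × N²
N² = 106,070.2 / (17.888 × 10⁻⁵) = 592,968,470
N ≈ √592,968,470 ≈ 24,350.9

24350 RPM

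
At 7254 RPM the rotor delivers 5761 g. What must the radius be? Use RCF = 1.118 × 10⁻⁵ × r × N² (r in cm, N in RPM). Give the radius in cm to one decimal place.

r ≈ 9.8 cm

RCF = 1.118 × 10⁻⁵ × r × N²
5761 = 1.118 × 10⁻⁵ × r × (7254)²
r = 5761 / (1.118 × 10⁻⁵ × 52,620,516) = 5761 / 588.2974 ≈ 9.793 cm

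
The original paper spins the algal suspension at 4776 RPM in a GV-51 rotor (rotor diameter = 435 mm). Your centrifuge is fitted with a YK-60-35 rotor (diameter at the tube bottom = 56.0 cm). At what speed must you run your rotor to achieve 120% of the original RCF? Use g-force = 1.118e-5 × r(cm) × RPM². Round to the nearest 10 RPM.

≈ 4610 RPM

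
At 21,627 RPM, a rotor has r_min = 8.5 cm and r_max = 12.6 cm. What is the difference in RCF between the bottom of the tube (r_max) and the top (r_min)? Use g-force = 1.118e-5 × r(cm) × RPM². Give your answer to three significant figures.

21400 ×g

ΔRCF = 1.118 × 10⁻⁵ × (r_max − r_min) × N² = 1.118 × 10⁻⁵ × 4.1 × 467,727,129 ≈ 21,439.7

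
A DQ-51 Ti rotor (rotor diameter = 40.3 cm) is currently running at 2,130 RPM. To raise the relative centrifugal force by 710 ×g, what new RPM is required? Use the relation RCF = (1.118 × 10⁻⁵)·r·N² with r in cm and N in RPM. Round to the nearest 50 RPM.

2750 RPM

r = 40.3 / 2 = 20.15 cm
Current RCF = 1.118 × 10⁻⁵ × 20.15 × (2130)² = 1.118 × 10⁻⁵ × 20.15 × 4,536,900 ≈ 1,022.1 × g
Target RCF = 1,022.1 + 710 = 1,732.1 × g
N² = 1,732.1 / (22.5277 × 10⁻⁵) = 7,688,757
N ≈ √7,688,757 ≈ 2,772.9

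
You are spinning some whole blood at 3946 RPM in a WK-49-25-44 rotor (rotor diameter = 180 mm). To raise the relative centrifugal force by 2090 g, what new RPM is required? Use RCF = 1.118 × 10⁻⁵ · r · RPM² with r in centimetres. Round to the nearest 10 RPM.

6030 RPM

r = 180 mm / 2 = 90 mm = 9 cm
Current RCF = 1.118 × 10⁻⁵ × 9 × (3946)² = 1.118 × 10⁻⁵ × 9 × 15,570,916 ≈ 1,566.7 × g
Target RCF = 1,566.7 + 2,090 = 3,656.7 × g
N² = 3,656.7 / (10.062 × 10⁻⁵) = 36,341,682
N ≈ √36,341,682 ≈ 6,028.4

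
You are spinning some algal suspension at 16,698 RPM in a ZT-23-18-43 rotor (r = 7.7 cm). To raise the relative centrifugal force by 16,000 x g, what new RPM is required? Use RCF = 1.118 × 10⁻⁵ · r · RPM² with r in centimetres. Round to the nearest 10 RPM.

21560 RPM

Current RCF = 1.118 × 10⁻⁵ × 7.7 × (16698)² = 1.118 × 10⁻⁵ × 7.7 × 278,823,204 ≈ 24,002.8 × g
Target RCF = 24,002.8 + 16,000 = 40,002.8 × g
N² = 40,002.8 / (8.6086 × 10⁻⁵) = 464,684,153
N ≈ √464,684,153 ≈ 21,556.5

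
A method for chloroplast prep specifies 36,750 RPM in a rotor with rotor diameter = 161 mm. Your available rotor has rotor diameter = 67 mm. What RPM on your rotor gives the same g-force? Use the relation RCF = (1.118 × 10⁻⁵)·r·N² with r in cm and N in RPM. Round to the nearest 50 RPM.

Original rotor: r = 161 mm / 2 = 80.5 mm = 8.05 cm
RCF_original = 1.118 × 10⁻⁵ × 8.05 × (36750)² = 1.118 × 10⁻⁵ × 8.05 × 1,350,562,500 ≈ 121,549.3 × g
Your rotor: r = 67 mm / 2 = 33.5 mm = 3.35 cm
121,549.3 = 1.118 × 10⁻⁵ × 3.35 × N²
N² = 121,549.3 / (3.7453 × 10⁻⁵) = 3,245,382,212
N ≈ √3,245,382,212 ≈ 56,968.3

≈ 56950 RPM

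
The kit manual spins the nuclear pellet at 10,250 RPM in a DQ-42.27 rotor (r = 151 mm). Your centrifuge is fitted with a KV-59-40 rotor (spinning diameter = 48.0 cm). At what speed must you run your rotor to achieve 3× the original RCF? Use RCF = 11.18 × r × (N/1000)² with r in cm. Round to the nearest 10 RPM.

≈ 14080 RPM

Original rotor: r = 151 mm = 15.1 cm
RCF = 11.18 × r × (N/1000)²
RCF_original = 11.18 × 15.1 × (10.25)² = 11.18 × 15.1 × 105.0625 ≈ 17,736.4 × g
Target RCF = 3 × 17,736.4 ≈ 53,209.2 × g
Your rotor: r = 48.0 / 2 = 24 cm
53,209.2 = 11.18 × 24 × (N/1000)²
(N/1000)² = 53,209.2 / 268.32 = 198.305
N = 1000 × √198.305 ≈ 14,082.1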